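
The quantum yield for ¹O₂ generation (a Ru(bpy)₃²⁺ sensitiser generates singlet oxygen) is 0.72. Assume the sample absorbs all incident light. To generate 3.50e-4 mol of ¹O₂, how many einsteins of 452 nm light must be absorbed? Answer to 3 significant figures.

4.86e-4 einstein

Photons that must be absorbed: 3.50e-4 / 0.72 = 4.861e-4 mol.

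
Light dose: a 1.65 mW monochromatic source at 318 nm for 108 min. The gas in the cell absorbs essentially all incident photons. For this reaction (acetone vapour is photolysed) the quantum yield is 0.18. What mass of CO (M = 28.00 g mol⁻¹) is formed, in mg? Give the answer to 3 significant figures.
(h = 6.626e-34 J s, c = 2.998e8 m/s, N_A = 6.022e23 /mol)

Photon energy at 318 nm: hc/λ = (6.626e-34)(2.998e8)/(318e-9) = 6.247e-19 J.
Energy delivered: (1.65 mW)(6480 s) = 10.69 J.
Photons incident: 10.69 / 6.247e-19 = 1.711e19, i.e. 1.711e19/6.022e23 = 2.841e-5 mol.
Product: Φ × n_abs = 0.18 × 2.841e-5 = 5.114e-6 mol.
Mass: 5.114e-6 × 28.00 = 1.432e-4 g = 0.143 mg.

0.143 mg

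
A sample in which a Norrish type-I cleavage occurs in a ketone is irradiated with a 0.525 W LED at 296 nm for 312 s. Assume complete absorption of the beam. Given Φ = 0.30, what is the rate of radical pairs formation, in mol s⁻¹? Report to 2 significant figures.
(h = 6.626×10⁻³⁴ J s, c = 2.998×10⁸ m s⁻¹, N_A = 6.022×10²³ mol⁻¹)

Photon energy at 296 nm: hc/λ = (6.626×10⁻³⁴)(2.998×10⁸)/(296×10⁻⁹) = 6.711×10⁻¹⁹ J.
Energy delivered: (0.525 W)(312 s) = 163.8 J.
Photons incident: 163.8 / 6.711×10⁻¹⁹ = 2.441×10²⁰, i.e. 2.441×10²⁰/6.022×10²³ = 4.053×10⁻⁴ mol.
Product formed: 0.30 × 4.053×10⁻⁴ = 1.216×10⁻⁴ mol.
Rate: 1.216×10⁻⁴ / 312 s = 3.9×10⁻⁷ mol s⁻¹.

3.9×10⁻⁷ mol s⁻¹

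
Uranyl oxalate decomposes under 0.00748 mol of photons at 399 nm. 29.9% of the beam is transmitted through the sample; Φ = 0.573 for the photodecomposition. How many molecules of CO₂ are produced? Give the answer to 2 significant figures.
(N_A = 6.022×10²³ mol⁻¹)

1.8×10²¹ molecules

Fraction absorbed: 1 − 29.9/100 = 0.7010.
Photons absorbed: 0.7010 × 0.00748 = 0.005243 mol.
Product: Φ × n_abs = 0.573 × 0.005243 = 0.003004 mol.
As a count: 0.003004 × 6.022×10²³ = 1.8×10²¹.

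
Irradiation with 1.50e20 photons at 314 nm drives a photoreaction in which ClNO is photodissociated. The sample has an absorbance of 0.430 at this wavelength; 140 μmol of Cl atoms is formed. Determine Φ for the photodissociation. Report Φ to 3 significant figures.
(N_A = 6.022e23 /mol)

Product: 140 μmol = 1.40e-4 mol.
Moles of photons: 1.50e20 / 6.022e23 = 2.491e-4 mol.
Fraction absorbed: 1 − 10^(−0.430) = 0.6285.
Photons absorbed: 0.6285 × 2.491e-4 = 1.566e-4 mol.
Φ = 1.40e-4 mol / 1.566e-4 mol photons = 0.894.

Φ = 0.894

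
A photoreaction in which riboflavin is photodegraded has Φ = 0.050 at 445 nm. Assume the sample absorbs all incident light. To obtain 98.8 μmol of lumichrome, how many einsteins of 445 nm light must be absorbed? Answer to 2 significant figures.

Product: 98.8 μmol = 9.88×10⁻⁵ mol.
Photons that must be absorbed: 9.88×10⁻⁵ / 0.050 = 0.001976 mol.

0.0020 einstein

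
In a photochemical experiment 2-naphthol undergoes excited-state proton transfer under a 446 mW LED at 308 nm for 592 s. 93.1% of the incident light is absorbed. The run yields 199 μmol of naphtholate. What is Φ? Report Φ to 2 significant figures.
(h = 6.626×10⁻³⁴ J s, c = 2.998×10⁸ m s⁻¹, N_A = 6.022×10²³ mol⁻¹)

Product: 199 μmol = 1.99×10⁻⁴ mol.
Photon energy at 308 nm: hc/λ = (6.626×10⁻³⁴)(2.998×10⁸)/(308×10⁻⁹) = 6.450×10⁻¹⁹ J.
Energy delivered: (446 mW)(592 s) = 264.0 J.
Photons incident: 264.0 / 6.450×10⁻¹⁹ = 4.093×10²⁰, i.e. 4.093×10²⁰/6.022×10²³ = 6.797×10⁻⁴ mol.
Photons absorbed: 0.931 × 6.797×10⁻⁴ = 6.328×10⁻⁴ mol.
Φ = 1.99×10⁻⁴ mol / 6.328×10⁻⁴ mol photons = 0.31.

Φ = 0.31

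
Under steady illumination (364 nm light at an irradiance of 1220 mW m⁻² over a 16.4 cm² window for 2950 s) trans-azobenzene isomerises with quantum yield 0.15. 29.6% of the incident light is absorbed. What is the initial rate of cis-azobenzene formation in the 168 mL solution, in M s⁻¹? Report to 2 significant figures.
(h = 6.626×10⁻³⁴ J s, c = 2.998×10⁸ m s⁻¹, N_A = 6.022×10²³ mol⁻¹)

Photon energy at 364 nm: hc/λ = (6.626×10⁻³⁴)(2.998×10⁸)/(364×10⁻⁹) = 5.457×10⁻¹⁹ J.
Energy delivered: (1220 mW m⁻²)(16.4×10⁻⁴ m²)(2950 s) = 5.902 J.
Photons incident: 5.902 / 5.457×10⁻¹⁹ = 1.082×10¹⁹, i.e. 1.082×10¹⁹/6.022×10²³ = 1.797×10⁻⁵ mol.
Photons absorbed: 0.296 × 1.797×10⁻⁵ = 5.319×10⁻⁶ mol.
Product formed: 0.15 × 5.319×10⁻⁶ = 7.979×10⁻⁷ mol.
Rate: 7.979×10⁻⁷ mol / (2950 s × 0.168 L) = 1.6×10⁻⁹ M s⁻¹.

1.6×10⁻⁹ M s⁻¹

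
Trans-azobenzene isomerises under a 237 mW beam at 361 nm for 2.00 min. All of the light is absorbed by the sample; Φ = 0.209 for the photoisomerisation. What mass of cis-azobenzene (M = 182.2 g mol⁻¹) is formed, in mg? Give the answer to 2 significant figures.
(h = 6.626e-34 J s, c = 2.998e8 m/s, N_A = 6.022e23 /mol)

3.3 mg

Photon energy at 361 nm: hc/λ = (6.626e-34)(2.998e8)/(361e-9) = 5.503e-19 J.
Energy delivered: (237 mW)(120 s) = 28.44 J.
Photons incident: 28.44 / 5.503e-19 = 5.168e19, i.e. 5.168e19/6.022e23 = 8.582e-5 mol.
Product: Φ × n_abs = 0.209 × 8.582e-5 = 1.794e-5 mol.
Mass: 1.794e-5 × 182.2 = 0.003269 g = 3.3 mg.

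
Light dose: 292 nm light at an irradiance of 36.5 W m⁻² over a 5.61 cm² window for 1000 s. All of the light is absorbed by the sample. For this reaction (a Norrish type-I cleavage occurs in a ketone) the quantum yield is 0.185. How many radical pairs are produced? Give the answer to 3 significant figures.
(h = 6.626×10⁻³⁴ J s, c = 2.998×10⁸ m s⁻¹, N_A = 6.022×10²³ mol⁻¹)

5.57×10¹⁸ radical pairs

Photon energy at 292 nm: hc/λ = (6.626×10⁻³⁴)(2.998×10⁸)/(292×10⁻⁹) = 6.803×10⁻¹⁹ J.
Energy delivered: (36.5 W m⁻²)(5.61×10⁻⁴ m²)(1000 s) = 20.48 J.
Photons incident: 20.48 / 6.803×10⁻¹⁹ = 3.010×10¹⁹, i.e. 3.010×10¹⁹/6.022×10²³ = 4.998×10⁻⁵ mol.
Product: Φ × n_abs = 0.185 × 4.998×10⁻⁵ = 9.246×10⁻⁶ mol.
As a count: 9.246×10⁻⁶ × 6.022×10²³ = 5.57×10¹⁸.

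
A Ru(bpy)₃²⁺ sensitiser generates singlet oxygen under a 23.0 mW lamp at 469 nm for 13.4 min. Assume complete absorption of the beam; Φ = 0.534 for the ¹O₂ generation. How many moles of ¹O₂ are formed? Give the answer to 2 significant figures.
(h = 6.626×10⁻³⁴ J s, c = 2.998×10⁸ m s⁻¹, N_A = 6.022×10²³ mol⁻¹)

3.9×10⁻⁵ mol

Photon energy at 469 nm: hc/λ = (6.626×10⁻³⁴)(2.998×10⁸)/(469×10⁻⁹) = 4.236×10⁻¹⁹ J.
Energy delivered: (23.0 mW)(804 s) = 18.49 J.
Photons incident: 18.49 / 4.236×10⁻¹⁹ = 4.365×10¹⁹, i.e. 4.365×10¹⁹/6.022×10²³ = 7.248×10⁻⁵ mol.
Product: Φ × n_abs = 0.534 × 7.248×10⁻⁵ = 3.870×10⁻⁵ mol.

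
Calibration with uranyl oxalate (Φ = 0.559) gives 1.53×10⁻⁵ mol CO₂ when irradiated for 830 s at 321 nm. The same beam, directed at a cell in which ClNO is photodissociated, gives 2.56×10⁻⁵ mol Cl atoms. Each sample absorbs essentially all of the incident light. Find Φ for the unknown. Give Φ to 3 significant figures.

Photons absorbed by the actinometer: 1.53×10⁻⁵ / 0.559 = 2.737×10⁻⁵ mol.
Φ(unknown) = 2.56×10⁻⁵ / 2.737×10⁻⁵ = 0.935.

Φ = 0.935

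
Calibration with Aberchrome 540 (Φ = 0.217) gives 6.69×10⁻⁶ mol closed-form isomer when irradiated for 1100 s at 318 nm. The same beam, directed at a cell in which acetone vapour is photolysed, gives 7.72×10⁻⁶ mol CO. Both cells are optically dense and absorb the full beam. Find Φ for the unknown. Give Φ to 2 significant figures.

Photons absorbed by the actinometer: 6.69×10⁻⁶ / 0.217 = 3.083×10⁻⁵ mol.
Φ(unknown) = 7.72×10⁻⁶ / 3.083×10⁻⁵ = 0.25.

Φ = 0.25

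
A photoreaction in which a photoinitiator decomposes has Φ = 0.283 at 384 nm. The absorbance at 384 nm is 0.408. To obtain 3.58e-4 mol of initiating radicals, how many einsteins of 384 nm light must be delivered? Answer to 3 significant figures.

0.00208 einstein

Photons that must be absorbed: 3.58e-4 / 0.283 = 0.001265 mol.
Fraction absorbed: 1 − 10^(−0.408) = 0.6092.
Incident photons needed: 0.001265 / 0.6092 = 0.002076 mol.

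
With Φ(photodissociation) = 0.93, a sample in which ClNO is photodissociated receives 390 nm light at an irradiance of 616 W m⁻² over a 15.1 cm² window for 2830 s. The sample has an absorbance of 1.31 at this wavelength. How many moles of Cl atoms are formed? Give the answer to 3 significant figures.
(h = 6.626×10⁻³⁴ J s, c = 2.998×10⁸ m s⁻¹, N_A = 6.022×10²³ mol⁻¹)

0.00759 mol

Photon energy at 390 nm: hc/λ = (6.626×10⁻³⁴)(2.998×10⁸)/(390×10⁻⁹) = 5.094×10⁻¹⁹ J.
Energy delivered: (616 W m⁻²)(15.1×10⁻⁴ m²)(2830 s) = 2632 J.
Photons incident: 2632 / 5.094×10⁻¹⁹ = 5.167×10²¹, i.e. 5.167×10²¹/6.022×10²³ = 0.008580 mol.
Fraction absorbed: 1 − 10^(−1.31) = 0.9510.
Photons absorbed: 0.9510 × 0.008580 = 0.008160 mol.
Product: Φ × n_abs = 0.93 × 0.008160 = 0.007589 mol.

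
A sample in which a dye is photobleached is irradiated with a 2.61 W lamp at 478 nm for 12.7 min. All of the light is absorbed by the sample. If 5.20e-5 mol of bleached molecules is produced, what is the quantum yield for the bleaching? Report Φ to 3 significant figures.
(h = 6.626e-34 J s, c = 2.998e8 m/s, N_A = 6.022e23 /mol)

Photon energy at 478 nm: hc/λ = (6.626e-34)(2.998e8)/(478e-9) = 4.156e-19 J.
Energy delivered: (2.61 W)(762 s) = 1989 J.
Photons incident: 1989 / 4.156e-19 = 4.786e21, i.e. 4.786e21/6.022e23 = 0.007948 mol.
Φ = 5.20e-5 mol / 0.007948 mol photons = 0.00654.

Φ = 0.00654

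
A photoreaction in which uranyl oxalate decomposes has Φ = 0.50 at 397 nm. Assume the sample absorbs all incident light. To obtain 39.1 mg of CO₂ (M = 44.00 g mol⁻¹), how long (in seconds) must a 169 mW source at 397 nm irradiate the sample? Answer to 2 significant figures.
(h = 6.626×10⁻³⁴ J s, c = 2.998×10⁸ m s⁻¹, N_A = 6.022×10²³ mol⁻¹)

t ≈ 3200 s

Product: 39.1 mg / 44.00 g mol⁻¹ = 8.886×10⁻⁴ mol.
Photons that must be absorbed: 8.886×10⁻⁴ / 0.50 = 0.001777 mol.
Photon energy: hc/λ = 5.004×10⁻¹⁹ J; per mole, 3.013×10⁵ J mol⁻¹.
Energy required: 0.001777 × 3.013×10⁵ = 535.4 J.
Time: 535.4 J / 0.169 W = 3200 s.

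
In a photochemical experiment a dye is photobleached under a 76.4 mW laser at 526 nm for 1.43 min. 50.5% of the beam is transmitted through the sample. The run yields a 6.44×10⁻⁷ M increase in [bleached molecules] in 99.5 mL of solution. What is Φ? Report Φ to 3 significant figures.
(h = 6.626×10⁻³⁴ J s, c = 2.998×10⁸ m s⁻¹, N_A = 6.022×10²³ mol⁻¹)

Φ = 0.00449

Product: (6.44×10⁻⁷ M)(0.0995 L) = 6.408×10⁻⁸ mol.
Photon energy at 526 nm: hc/λ = (6.626×10⁻³⁴)(2.998×10⁸)/(526×10⁻⁹) = 3.777×10⁻¹⁹ J.
Energy delivered: (76.4 mW)(85.8 s) = 6.555 J.
Photons incident: 6.555 / 3.777×10⁻¹⁹ = 1.736×10¹⁹, i.e. 1.736×10¹⁹/6.022×10²³ = 2.883×10⁻⁵ mol.
Fraction absorbed: 1 − 50.5/100 = 0.4950.
Photons absorbed: 0.4950 × 2.883×10⁻⁵ = 1.427×10⁻⁵ mol.
Φ = 6.408×10⁻⁸ mol / 1.427×10⁻⁵ mol photons = 0.00449.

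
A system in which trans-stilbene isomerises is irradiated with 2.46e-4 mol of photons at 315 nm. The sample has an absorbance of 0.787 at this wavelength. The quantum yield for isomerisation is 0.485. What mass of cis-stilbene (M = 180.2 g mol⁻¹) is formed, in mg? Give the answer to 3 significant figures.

Fraction absorbed: 1 − 10^(−0.787) = 0.8367.
Photons absorbed: 0.8367 × 2.46e-4 = 2.058e-4 mol.
Product: Φ × n_abs = 0.485 × 2.058e-4 = 9.981e-5 mol.
Mass: 9.981e-5 × 180.2 = 0.01799 g = 18.0 mg.

18.0 mg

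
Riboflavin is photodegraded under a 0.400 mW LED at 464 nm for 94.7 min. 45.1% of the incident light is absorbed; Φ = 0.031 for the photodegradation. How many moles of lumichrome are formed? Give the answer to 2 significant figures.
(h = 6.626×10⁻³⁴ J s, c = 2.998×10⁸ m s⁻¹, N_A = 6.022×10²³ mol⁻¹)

Photon energy at 464 nm: hc/λ = (6.626×10⁻³⁴)(2.998×10⁸)/(464×10⁻⁹) = 4.281×10⁻¹⁹ J.
Energy delivered: (0.400 mW)(5682 s) = 2.273 J.
Photons incident: 2.273 / 4.281×10⁻¹⁹ = 5.310×10¹⁸, i.e. 5.310×10¹⁸/6.022×10²³ = 8.818×10⁻⁶ mol.
Photons absorbed: 0.451 × 8.818×10⁻⁶ = 3.977×10⁻⁶ mol.
Product: Φ × n_abs = 0.031 × 3.977×10⁻⁶ = 1.233×10⁻⁷ mol.

1.2×10⁻⁷ mol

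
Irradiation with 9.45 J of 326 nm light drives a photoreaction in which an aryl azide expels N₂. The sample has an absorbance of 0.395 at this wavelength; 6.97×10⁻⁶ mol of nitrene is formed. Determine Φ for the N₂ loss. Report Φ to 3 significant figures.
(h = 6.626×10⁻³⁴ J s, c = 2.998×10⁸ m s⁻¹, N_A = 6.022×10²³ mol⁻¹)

Φ = 0.453

Photon energy at 326 nm: hc/λ = (6.626×10⁻³⁴)(2.998×10⁸)/(326×10⁻⁹) = 6.093×10⁻¹⁹ J.
Photons incident: 9.45 / 6.093×10⁻¹⁹ = 1.551×10¹⁹, i.e. 1.551×10¹⁹/6.022×10²³ = 2.576×10⁻⁵ mol.
Fraction absorbed: 1 − 10^(−0.395) = 0.5973.
Photons absorbed: 0.5973 × 2.576×10⁻⁵ = 1.539×10⁻⁵ mol.
Φ = 6.97×10⁻⁶ mol / 1.539×10⁻⁵ mol photons = 0.453.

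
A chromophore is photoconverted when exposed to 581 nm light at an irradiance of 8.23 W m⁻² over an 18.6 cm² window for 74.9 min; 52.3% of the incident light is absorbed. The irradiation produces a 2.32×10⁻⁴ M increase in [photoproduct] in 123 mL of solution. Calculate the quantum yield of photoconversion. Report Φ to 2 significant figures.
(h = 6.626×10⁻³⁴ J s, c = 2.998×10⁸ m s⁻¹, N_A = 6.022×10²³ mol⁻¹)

Φ = 0.16

Product: (2.32×10⁻⁴ M)(0.123 L) = 2.854×10⁻⁵ mol.
Photon energy at 581 nm: hc/λ = (6.626×10⁻³⁴)(2.998×10⁸)/(581×10⁻⁹) = 3.419×10⁻¹⁹ J.
Energy delivered: (8.23 W m⁻²)(18.6×10⁻⁴ m²)(4494 s) = 68.79 J.
Photons incident: 68.79 / 3.419×10⁻¹⁹ = 2.012×10²⁰, i.e. 2.012×10²⁰/6.022×10²³ = 3.341×10⁻⁴ mol.
Photons absorbed: 0.523 × 3.341×10⁻⁴ = 1.747×10⁻⁴ mol.
Φ = 2.854×10⁻⁵ mol / 1.747×10⁻⁴ mol photons = 0.16.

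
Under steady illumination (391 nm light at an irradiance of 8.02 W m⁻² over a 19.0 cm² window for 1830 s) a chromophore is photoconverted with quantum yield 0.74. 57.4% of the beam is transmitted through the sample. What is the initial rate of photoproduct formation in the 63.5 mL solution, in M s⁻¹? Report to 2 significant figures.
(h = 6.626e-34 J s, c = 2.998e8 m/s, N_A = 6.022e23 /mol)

Photon energy at 391 nm: hc/λ = (6.626e-34)(2.998e8)/(391e-9) = 5.080e-19 J.
Energy delivered: (8.02 W m⁻²)(19.0e-4 m²)(1830 s) = 27.89 J.
Photons incident: 27.89 / 5.080e-19 = 5.490e19, i.e. 5.490e19/6.022e23 = 9.117e-5 mol.
Fraction absorbed: 1 − 57.4/100 = 0.4260.
Photons absorbed: 0.4260 × 9.117e-5 = 3.884e-5 mol.
Product formed: 0.74 × 3.884e-5 = 2.874e-5 mol.
Rate: 2.874e-5 mol / (1830 s × 0.0635 L) = 2.5e-7 M s⁻¹.

2.5e-7 M s⁻¹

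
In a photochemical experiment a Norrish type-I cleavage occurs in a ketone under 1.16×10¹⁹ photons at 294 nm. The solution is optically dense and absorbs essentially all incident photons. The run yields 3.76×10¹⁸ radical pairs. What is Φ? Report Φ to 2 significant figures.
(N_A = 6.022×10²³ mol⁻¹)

Product: 3.76×10¹⁸ / 6.022×10²³ = 6.244×10⁻⁶ mol.
Moles of photons: 1.16×10¹⁹ / 6.022×10²³ = 1.926×10⁻⁵ mol.
Φ = 6.244×10⁻⁶ mol / 1.926×10⁻⁵ mol photons = 0.32.

Φ = 0.32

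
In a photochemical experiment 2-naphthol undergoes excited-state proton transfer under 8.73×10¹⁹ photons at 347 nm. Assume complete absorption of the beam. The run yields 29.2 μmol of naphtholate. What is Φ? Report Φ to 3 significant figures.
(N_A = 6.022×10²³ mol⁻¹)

Product: 29.2 μmol = 2.92×10⁻⁵ mol.
Moles of photons: 8.73×10¹⁹ / 6.022×10²³ = 1.450×10⁻⁴ mol.
Φ = 2.92×10⁻⁵ mol / 1.450×10⁻⁴ mol photons = 0.201.

Φ = 0.201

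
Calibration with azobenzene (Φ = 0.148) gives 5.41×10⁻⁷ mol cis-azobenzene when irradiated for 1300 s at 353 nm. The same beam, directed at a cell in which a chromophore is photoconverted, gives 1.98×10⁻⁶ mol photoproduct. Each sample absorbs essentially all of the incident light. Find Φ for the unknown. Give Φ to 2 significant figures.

Photons absorbed by the actinometer: 5.41×10⁻⁷ / 0.148 = 3.655×10⁻⁶ mol.
Φ(unknown) = 1.98×10⁻⁶ / 3.655×10⁻⁶ = 0.54.

Φ = 0.54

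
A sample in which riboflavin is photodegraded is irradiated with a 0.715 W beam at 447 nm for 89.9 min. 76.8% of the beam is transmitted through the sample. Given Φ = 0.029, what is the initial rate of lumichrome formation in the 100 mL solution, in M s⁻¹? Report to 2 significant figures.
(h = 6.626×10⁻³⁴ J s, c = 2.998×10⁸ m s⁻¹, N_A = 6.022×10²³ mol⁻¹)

1.8×10⁻⁷ M s⁻¹

Photon energy at 447 nm: hc/λ = (6.626×10⁻³⁴)(2.998×10⁸)/(447×10⁻⁹) = 4.444×10⁻¹⁹ J.
Energy delivered: (0.715 W)(5394 s) = 3857 J.
Photons incident: 3857 / 4.444×10⁻¹⁹ = 8.679×10²¹, i.e. 8.679×10²¹/6.022×10²³ = 0.01441 mol.
Fraction absorbed: 1 − 76.8/100 = 0.2320.
Photons absorbed: 0.2320 × 0.01441 = 0.003343 mol.
Product formed: 0.029 × 0.003343 = 9.695×10⁻⁵ mol.
Rate: 9.695×10⁻⁵ mol / (5394 s × 0.1 L) = 1.8×10⁻⁷ M s⁻¹.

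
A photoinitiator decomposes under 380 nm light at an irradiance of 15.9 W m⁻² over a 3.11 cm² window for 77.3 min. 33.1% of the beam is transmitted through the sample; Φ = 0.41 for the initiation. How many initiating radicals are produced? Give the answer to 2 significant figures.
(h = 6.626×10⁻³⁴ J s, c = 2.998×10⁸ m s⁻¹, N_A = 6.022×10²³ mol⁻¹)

1.2×10¹⁹ initiating radicals

Photon energy at 380 nm: hc/λ = (6.626×10⁻³⁴)(2.998×10⁸)/(380×10⁻⁹) = 5.228×10⁻¹⁹ J.
Energy delivered: (15.9 W m⁻²)(3.11×10⁻⁴ m²)(4638 s) = 22.93 J.
Photons incident: 22.93 / 5.228×10⁻¹⁹ = 4.386×10¹⁹, i.e. 4.386×10¹⁹/6.022×10²³ = 7.283×10⁻⁵ mol.
Fraction absorbed: 1 − 33.1/100 = 0.6690.
Photons absorbed: 0.6690 × 7.283×10⁻⁵ = 4.872×10⁻⁵ mol.
Product: Φ × n_abs = 0.41 × 4.872×10⁻⁵ = 1.998×10⁻⁵ mol.
As a count: 1.998×10⁻⁵ × 6.022×10²³ = 1.2×10¹⁹.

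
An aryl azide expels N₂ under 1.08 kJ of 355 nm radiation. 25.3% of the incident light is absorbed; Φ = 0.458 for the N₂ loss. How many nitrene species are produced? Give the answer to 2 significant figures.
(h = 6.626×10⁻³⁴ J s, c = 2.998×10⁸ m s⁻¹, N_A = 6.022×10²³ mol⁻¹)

2.2×10²⁰ species

Photon energy at 355 nm: hc/λ = (6.626×10⁻³⁴)(2.998×10⁸)/(355×10⁻⁹) = 5.596×10⁻¹⁹ J.
Incident energy: 1.08 kJ = 1080 J.
Photons incident: 1080 / 5.596×10⁻¹⁹ = 1.930×10²¹, i.e. 1.930×10²¹/6.022×10²³ = 0.003205 mol.
Photons absorbed: 0.253 × 0.003205 = 8.109×10⁻⁴ mol.
Product: Φ × n_abs = 0.458 × 8.109×10⁻⁴ = 3.714×10⁻⁴ mol.
As a count: 3.714×10⁻⁴ × 6.022×10²³ = 2.2×10²⁰.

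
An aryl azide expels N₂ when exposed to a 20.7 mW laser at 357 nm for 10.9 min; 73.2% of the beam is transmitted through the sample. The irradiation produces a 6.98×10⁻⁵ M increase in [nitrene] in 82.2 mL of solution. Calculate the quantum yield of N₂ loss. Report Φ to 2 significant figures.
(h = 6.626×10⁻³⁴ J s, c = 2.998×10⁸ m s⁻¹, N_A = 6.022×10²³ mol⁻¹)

Product: (6.98×10⁻⁵ M)(0.0822 L) = 5.738×10⁻⁶ mol.
Photon energy at 357 nm: hc/λ = (6.626×10⁻³⁴)(2.998×10⁸)/(357×10⁻⁹) = 5.564×10⁻¹⁹ J.
Energy delivered: (20.7 mW)(654 s) = 13.54 J.
Photons incident: 13.54 / 5.564×10⁻¹⁹ = 2.434×10¹⁹, i.e. 2.434×10¹⁹/6.022×10²³ = 4.042×10⁻⁵ mol.
Fraction absorbed: 1 − 73.2/100 = 0.2680.
Photons absorbed: 0.2680 × 4.042×10⁻⁵ = 1.083×10⁻⁵ mol.
Φ = 5.738×10⁻⁶ mol / 1.083×10⁻⁵ mol photons = 0.53.

Φ = 0.53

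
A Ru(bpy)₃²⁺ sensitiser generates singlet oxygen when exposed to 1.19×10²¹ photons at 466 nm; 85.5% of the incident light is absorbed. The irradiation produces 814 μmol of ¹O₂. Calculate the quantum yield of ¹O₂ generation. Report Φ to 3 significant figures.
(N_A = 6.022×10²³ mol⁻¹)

Φ = 0.482

Product: 814 μmol = 8.14×10⁻⁴ mol.
Moles of photons: 1.19×10²¹ / 6.022×10²³ = 0.001976 mol.
Photons absorbed: 0.855 × 0.001976 = 0.001689 mol.
Φ = 8.14×10⁻⁴ mol / 0.001689 mol photons = 0.482.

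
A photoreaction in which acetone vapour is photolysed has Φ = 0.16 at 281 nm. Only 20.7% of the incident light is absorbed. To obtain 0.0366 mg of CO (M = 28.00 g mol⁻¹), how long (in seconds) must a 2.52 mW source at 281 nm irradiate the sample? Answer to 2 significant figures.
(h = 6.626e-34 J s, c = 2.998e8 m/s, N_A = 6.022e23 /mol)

Product: 0.0366 mg / 28.00 g mol⁻¹ = 1.307e-6 mol.
Photons that must be absorbed: 1.307e-6 / 0.16 = 8.169e-6 mol.
Incident photons needed: 8.169e-6 / 0.207 = 3.946e-5 mol.
Photon energy: hc/λ = 7.069e-19 J; per mole, 4.257e5 J mol⁻¹.
Energy required: 3.946e-5 × 4.257e5 = 16.80 J.
Time: 16.80 J / 0.00252 W = 6700 s.

t ≈ 6700 s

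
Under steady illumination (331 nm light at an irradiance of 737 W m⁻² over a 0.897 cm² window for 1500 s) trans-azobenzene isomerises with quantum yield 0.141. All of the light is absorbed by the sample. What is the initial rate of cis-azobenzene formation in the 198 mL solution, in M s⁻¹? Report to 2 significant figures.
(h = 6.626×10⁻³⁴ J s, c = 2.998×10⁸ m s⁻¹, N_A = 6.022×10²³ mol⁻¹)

1.3×10⁻⁷ M s⁻¹

Photon energy at 331 nm: hc/λ = (6.626×10⁻³⁴)(2.998×10⁸)/(331×10⁻⁹) = 6.001×10⁻¹⁹ J.
Energy delivered: (737 W m⁻²)(0.897×10⁻⁴ m²)(1500 s) = 99.16 J.
Photons incident: 99.16 / 6.001×10⁻¹⁹ = 1.652×10²⁰, i.e. 1.652×10²⁰/6.022×10²³ = 2.743×10⁻⁴ mol.
Product formed: 0.141 × 2.743×10⁻⁴ = 3.868×10⁻⁵ mol.
Rate: 3.868×10⁻⁵ mol / (1500 s × 0.198 L) = 1.3×10⁻⁷ M s⁻¹.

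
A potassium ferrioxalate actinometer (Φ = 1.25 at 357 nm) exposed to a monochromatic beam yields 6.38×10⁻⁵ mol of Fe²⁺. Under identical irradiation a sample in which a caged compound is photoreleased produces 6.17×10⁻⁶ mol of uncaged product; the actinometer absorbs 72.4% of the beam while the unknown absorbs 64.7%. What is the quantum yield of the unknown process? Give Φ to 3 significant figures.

Φ = 0.135

Photons absorbed by the actinometer: 6.38×10⁻⁵ / 1.25 = 5.104×10⁻⁵ mol.
Incident flux: 5.104×10⁻⁵ / 0.724 = 7.050×10⁻⁵ einstein.
Absorbed by unknown: 0.647 × 7.050×10⁻⁵ = 4.561×10⁻⁵ mol.
Φ(unknown) = 6.17×10⁻⁶ / 4.561×10⁻⁵ = 0.135.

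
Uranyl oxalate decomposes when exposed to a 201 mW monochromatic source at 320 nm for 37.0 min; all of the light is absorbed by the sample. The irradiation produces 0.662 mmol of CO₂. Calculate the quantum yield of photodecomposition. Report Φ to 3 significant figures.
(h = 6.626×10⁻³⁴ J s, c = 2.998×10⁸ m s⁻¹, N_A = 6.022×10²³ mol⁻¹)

Φ = 0.555

Product: 0.662 mmol = 6.62×10⁻⁴ mol.
Photon energy at 320 nm: hc/λ = (6.626×10⁻³⁴)(2.998×10⁸)/(320×10⁻⁹) = 6.208×10⁻¹⁹ J.
Energy delivered: (201 mW)(2220 s) = 446.2 J.
Photons incident: 446.2 / 6.208×10⁻¹⁹ = 7.187×10²⁰, i.e. 7.187×10²⁰/6.022×10²³ = 0.001193 mol.
Φ = 6.62×10⁻⁴ mol / 0.001193 mol photons = 0.555.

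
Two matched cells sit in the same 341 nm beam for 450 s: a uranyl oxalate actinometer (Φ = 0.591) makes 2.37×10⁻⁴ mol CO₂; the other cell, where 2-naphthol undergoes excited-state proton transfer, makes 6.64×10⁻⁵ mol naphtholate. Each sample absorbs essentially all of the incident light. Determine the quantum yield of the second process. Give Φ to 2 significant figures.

Φ = 0.17

Photons absorbed by the actinometer: 2.37×10⁻⁴ / 0.591 = 4.010×10⁻⁴ mol.
Φ(unknown) = 6.64×10⁻⁵ / 4.010×10⁻⁴ = 0.17.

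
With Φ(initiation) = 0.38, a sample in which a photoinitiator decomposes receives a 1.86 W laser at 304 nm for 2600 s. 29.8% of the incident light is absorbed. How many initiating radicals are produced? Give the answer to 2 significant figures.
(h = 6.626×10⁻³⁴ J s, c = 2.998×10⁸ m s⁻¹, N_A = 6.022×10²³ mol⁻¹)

Photon energy at 304 nm: hc/λ = (6.626×10⁻³⁴)(2.998×10⁸)/(304×10⁻⁹) = 6.534×10⁻¹⁹ J.
Energy delivered: (1.86 W)(2600 s) = 4836 J.
Photons incident: 4836 / 6.534×10⁻¹⁹ = 7.401×10²¹, i.e. 7.401×10²¹/6.022×10²³ = 0.01229 mol.
Photons absorbed: 0.298 × 0.01229 = 0.003662 mol.
Product: Φ × n_abs = 0.38 × 0.003662 = 0.001392 mol.
As a count: 0.001392 × 6.022×10²³ = 8.4×10²⁰.

8.4×10²⁰ initiating radicals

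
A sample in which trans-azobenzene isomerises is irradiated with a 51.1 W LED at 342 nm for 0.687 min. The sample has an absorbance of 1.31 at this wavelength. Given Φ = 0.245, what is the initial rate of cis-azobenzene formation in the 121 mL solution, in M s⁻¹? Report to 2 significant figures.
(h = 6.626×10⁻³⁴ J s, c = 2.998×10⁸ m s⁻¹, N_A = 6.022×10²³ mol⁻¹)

2.8×10⁻⁴ M s⁻¹

Photon energy at 342 nm: hc/λ = (6.626×10⁻³⁴)(2.998×10⁸)/(342×10⁻⁹) = 5.808×10⁻¹⁹ J.
Energy delivered: (51.1 W)(41.22 s) = 2106 J.
Photons incident: 2106 / 5.808×10⁻¹⁹ = 3.626×10²¹, i.e. 3.626×10²¹/6.022×10²³ = 0.006021 mol.
Fraction absorbed: 1 − 10^(−1.31) = 0.9510.
Photons absorbed: 0.9510 × 0.006021 = 0.005726 mol.
Product formed: 0.245 × 0.005726 = 0.001403 mol.
Rate: 0.001403 mol / (41.22 s × 0.121 L) = 2.8×10⁻⁴ M s⁻¹.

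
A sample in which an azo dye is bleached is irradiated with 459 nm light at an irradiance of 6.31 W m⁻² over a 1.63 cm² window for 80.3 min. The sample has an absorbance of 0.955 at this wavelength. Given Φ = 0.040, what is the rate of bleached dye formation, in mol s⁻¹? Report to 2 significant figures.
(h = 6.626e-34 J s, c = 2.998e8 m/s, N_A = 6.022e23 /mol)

1.4e-10 mol s⁻¹

Photon energy at 459 nm: hc/λ = (6.626e-34)(2.998e8)/(459e-9) = 4.328e-19 J.
Energy delivered: (6.31 W m⁻²)(1.63e-4 m²)(4818 s) = 4.955 J.
Photons incident: 4.955 / 4.328e-19 = 1.145e19, i.e. 1.145e19/6.022e23 = 1.901e-5 mol.
Fraction absorbed: 1 − 10^(−0.955) = 0.8891.
Photons absorbed: 0.8891 × 1.901e-5 = 1.690e-5 mol.
Product formed: 0.040 × 1.690e-5 = 6.760e-7 mol.
Rate: 6.760e-7 / 4818 s = 1.4e-10 mol s⁻¹.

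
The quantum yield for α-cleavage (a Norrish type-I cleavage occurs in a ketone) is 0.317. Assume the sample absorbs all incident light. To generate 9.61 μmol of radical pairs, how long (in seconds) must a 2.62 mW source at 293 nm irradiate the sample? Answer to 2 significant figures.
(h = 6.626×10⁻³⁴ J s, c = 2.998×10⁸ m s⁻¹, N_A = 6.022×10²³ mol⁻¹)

t ≈ 4700 s

Product: 9.61 μmol = 9.61×10⁻⁶ mol.
Photons that must be absorbed: 9.61×10⁻⁶ / 0.317 = 3.032×10⁻⁵ mol.
Photon energy: hc/λ = 6.780×10⁻¹⁹ J; per mole, 4.083×10⁵ J mol⁻¹.
Energy required: 3.032×10⁻⁵ × 4.083×10⁵ = 12.38 J.
Time: 12.38 J / 0.00262 W = 4700 s.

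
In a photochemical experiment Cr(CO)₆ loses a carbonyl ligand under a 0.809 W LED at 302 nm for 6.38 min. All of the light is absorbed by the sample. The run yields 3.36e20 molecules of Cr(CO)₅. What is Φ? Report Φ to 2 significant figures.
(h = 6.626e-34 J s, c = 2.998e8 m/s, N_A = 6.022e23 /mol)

Φ = 0.71

Product: 3.36e20 / 6.022e23 = 5.580e-4 mol.
Photon energy at 302 nm: hc/λ = (6.626e-34)(2.998e8)/(302e-9) = 6.578e-19 J.
Energy delivered: (0.809 W)(382.8 s) = 309.7 J.
Photons incident: 309.7 / 6.578e-19 = 4.708e20, i.e. 4.708e20/6.022e23 = 7.818e-4 mol.
Φ = 5.580e-4 mol / 7.818e-4 mol photons = 0.71.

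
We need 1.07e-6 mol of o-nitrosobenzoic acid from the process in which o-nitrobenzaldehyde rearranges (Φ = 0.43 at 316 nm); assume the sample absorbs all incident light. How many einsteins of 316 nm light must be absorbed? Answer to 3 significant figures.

Photons that must be absorbed: 1.07e-6 / 0.43 = 2.488e-6 mol.

2.49e-6 einstein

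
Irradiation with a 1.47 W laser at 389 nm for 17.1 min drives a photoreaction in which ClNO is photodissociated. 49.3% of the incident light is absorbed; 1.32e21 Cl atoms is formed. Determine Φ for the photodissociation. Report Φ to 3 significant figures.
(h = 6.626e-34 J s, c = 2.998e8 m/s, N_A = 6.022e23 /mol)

Φ = 0.907

Product: 1.32e21 / 6.022e23 = 0.002192 mol.
Photon energy at 389 nm: hc/λ = (6.626e-34)(2.998e8)/(389e-9) = 5.107e-19 J.
Energy delivered: (1.47 W)(1026 s) = 1508 J.
Photons incident: 1508 / 5.107e-19 = 2.953e21, i.e. 2.953e21/6.022e23 = 0.004904 mol.
Photons absorbed: 0.493 × 0.004904 = 0.002418 mol.
Φ = 0.002192 mol / 0.002418 mol photons = 0.907.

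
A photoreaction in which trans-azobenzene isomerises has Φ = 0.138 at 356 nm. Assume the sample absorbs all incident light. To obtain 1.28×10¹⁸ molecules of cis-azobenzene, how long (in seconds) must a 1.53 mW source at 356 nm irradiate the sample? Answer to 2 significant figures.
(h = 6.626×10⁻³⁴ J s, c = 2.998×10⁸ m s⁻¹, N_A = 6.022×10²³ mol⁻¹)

Product: 1.28×10¹⁸ / 6.022×10²³ = 2.126×10⁻⁶ mol.
Photons that must be absorbed: 2.126×10⁻⁶ / 0.138 = 1.541×10⁻⁵ mol.
Photon energy: hc/λ = 5.580×10⁻¹⁹ J; per mole, 3.360×10⁵ J mol⁻¹.
Energy required: 1.541×10⁻⁵ × 3.360×10⁵ = 5.178 J.
Time: 5.178 J / 0.00153 W = 3400 s.

t ≈ 3400 s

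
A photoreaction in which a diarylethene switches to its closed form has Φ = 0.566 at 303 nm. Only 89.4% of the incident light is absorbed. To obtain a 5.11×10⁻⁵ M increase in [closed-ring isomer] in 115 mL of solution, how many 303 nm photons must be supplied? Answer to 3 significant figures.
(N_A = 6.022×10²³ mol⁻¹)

Product: (5.11×10⁻⁵ M)(0.115 L) = 5.877×10⁻⁶ mol.
Photons that must be absorbed: 5.877×10⁻⁶ / 0.566 = 1.038×10⁻⁵ mol.
Incident photons needed: 1.038×10⁻⁵ / 0.894 = 1.161×10⁻⁵ mol.
Photon count: 1.161×10⁻⁵ × 6.022×10²³ = 6.99×10¹⁸.

6.99×10¹⁸ photons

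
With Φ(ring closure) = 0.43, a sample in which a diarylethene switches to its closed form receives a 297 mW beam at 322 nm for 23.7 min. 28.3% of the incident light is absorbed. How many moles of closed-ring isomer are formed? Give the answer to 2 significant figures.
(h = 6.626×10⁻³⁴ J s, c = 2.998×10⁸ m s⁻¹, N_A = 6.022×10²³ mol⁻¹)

1.4×10⁻⁴ mol

Photon energy at 322 nm: hc/λ = (6.626×10⁻³⁴)(2.998×10⁸)/(322×10⁻⁹) = 6.169×10⁻¹⁹ J.
Energy delivered: (297 mW)(1422 s) = 422.3 J.
Photons incident: 422.3 / 6.169×10⁻¹⁹ = 6.846×10²⁰, i.e. 6.846×10²⁰/6.022×10²³ = 0.001137 mol.
Photons absorbed: 0.283 × 0.001137 = 3.218×10⁻⁴ mol.
Product: Φ × n_abs = 0.43 × 3.218×10⁻⁴ = 1.384×10⁻⁴ mol.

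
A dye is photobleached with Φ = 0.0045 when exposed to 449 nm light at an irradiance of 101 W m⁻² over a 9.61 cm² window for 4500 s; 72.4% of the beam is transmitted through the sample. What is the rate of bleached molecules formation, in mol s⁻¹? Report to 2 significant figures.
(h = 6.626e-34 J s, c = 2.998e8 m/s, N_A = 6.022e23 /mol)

Photon energy at 449 nm: hc/λ = (6.626e-34)(2.998e8)/(449e-9) = 4.424e-19 J.
Energy delivered: (101 W m⁻²)(9.61e-4 m²)(4500 s) = 436.8 J.
Photons incident: 436.8 / 4.424e-19 = 9.873e20, i.e. 9.873e20/6.022e23 = 0.001639 mol.
Fraction absorbed: 1 − 72.4/100 = 0.2760.
Photons absorbed: 0.2760 × 0.001639 = 4.524e-4 mol.
Product formed: 0.0045 × 4.524e-4 = 2.036e-6 mol.
Rate: 2.036e-6 / 4500 s = 4.5e-10 mol s⁻¹.

4.5e-10 mol s⁻¹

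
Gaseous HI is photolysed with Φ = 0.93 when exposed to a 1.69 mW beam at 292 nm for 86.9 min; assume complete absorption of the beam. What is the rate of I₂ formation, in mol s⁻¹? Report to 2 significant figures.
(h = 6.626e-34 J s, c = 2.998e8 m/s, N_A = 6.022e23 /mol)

Photon energy at 292 nm: hc/λ = (6.626e-34)(2.998e8)/(292e-9) = 6.803e-19 J.
Energy delivered: (1.69 mW)(5214 s) = 8.812 J.
Photons incident: 8.812 / 6.803e-19 = 1.295e19, i.e. 1.295e19/6.022e23 = 2.150e-5 mol.
Product formed: 0.93 × 2.150e-5 = 2.000e-5 mol.
Rate: 2.000e-5 / 5214 s = 3.8e-9 mol s⁻¹.

3.8e-9 mol s⁻¹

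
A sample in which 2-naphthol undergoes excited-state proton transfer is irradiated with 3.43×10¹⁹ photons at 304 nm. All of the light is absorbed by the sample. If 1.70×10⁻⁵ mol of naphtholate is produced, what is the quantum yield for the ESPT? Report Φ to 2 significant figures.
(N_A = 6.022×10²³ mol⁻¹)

Moles of photons: 3.43×10¹⁹ / 6.022×10²³ = 5.696×10⁻⁵ mol.
Φ = 1.70×10⁻⁵ mol / 5.696×10⁻⁵ mol photons = 0.30.

Φ = 0.30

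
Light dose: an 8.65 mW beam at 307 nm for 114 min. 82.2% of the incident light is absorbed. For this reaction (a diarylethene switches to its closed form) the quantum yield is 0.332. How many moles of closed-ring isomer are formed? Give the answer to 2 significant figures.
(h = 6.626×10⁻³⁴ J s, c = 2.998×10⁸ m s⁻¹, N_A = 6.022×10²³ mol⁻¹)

4.1×10⁻⁵ mol

Photon energy at 307 nm: hc/λ = (6.626×10⁻³⁴)(2.998×10⁸)/(307×10⁻⁹) = 6.471×10⁻¹⁹ J.
Energy delivered: (8.65 mW)(6840 s) = 59.17 J.
Photons incident: 59.17 / 6.471×10⁻¹⁹ = 9.144×10¹⁹, i.e. 9.144×10¹⁹/6.022×10²³ = 1.518×10⁻⁴ mol.
Photons absorbed: 0.822 × 1.518×10⁻⁴ = 1.248×10⁻⁴ mol.
Product: Φ × n_abs = 0.332 × 1.248×10⁻⁴ = 4.143×10⁻⁵ mol.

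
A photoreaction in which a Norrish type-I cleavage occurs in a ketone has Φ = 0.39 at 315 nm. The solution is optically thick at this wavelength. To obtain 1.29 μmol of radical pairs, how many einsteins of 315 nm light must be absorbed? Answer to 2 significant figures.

3.3×10⁻⁶ einstein

Product: 1.29 μmol = 1.29×10⁻⁶ mol.
Photons that must be absorbed: 1.29×10⁻⁶ / 0.39 = 3.308×10⁻⁶ mol.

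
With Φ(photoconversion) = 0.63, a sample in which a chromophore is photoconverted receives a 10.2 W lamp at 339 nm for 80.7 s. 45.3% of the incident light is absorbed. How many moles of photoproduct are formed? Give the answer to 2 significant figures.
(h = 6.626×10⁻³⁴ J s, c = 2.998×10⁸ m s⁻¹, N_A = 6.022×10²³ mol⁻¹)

6.7×10⁻⁴ mol

Photon energy at 339 nm: hc/λ = (6.626×10⁻³⁴)(2.998×10⁸)/(339×10⁻⁹) = 5.860×10⁻¹⁹ J.
Energy delivered: (10.2 W)(80.7 s) = 823.1 J.
Photons incident: 823.1 / 5.860×10⁻¹⁹ = 1.405×10²¹, i.e. 1.405×10²¹/6.022×10²³ = 0.002333 mol.
Photons absorbed: 0.453 × 0.002333 = 0.001057 mol.
Product: Φ × n_abs = 0.63 × 0.001057 = 6.659×10⁻⁴ mol.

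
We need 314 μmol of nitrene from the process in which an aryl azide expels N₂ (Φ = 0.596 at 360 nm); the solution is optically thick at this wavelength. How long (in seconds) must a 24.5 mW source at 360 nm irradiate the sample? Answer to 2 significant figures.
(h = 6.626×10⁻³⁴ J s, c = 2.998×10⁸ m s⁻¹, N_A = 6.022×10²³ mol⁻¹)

t ≈ 7100 s

Product: 314 μmol = 3.14×10⁻⁴ mol.
Photons that must be absorbed: 3.14×10⁻⁴ / 0.596 = 5.268×10⁻⁴ mol.
Photon energy: hc/λ = 5.518×10⁻¹⁹ J; per mole, 3.323×10⁵ J mol⁻¹.
Energy required: 5.268×10⁻⁴ × 3.323×10⁵ = 175.1 J.
Time: 175.1 J / 0.0245 W = 7100 s.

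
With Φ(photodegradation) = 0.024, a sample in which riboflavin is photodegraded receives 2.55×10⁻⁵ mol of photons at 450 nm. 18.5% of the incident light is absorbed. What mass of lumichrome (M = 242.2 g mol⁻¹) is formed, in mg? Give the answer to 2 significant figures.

0.027 mg

Photons absorbed: 0.185 × 2.55×10⁻⁵ = 4.718×10⁻⁶ mol.
Product: Φ × n_abs = 0.024 × 4.718×10⁻⁶ = 1.132×10⁻⁷ mol.
Mass: 1.132×10⁻⁷ × 242.2 = 2.742×10⁻⁵ g = 0.027 mg.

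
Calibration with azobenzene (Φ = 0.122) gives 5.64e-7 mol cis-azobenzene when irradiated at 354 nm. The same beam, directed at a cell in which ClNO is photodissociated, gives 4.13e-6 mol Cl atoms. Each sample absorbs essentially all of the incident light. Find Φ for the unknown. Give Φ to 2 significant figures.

Φ = 0.89

Photons absorbed by the actinometer: 5.64e-7 / 0.122 = 4.623e-6 mol.
Φ(unknown) = 4.13e-6 / 4.623e-6 = 0.89.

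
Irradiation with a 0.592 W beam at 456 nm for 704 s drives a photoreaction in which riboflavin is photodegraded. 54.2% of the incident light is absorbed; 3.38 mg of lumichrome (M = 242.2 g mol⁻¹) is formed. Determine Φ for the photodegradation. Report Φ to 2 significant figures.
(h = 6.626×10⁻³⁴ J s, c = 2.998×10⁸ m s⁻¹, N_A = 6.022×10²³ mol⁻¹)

Product: 3.38 mg / 242.2 g mol⁻¹ = 1.396×10⁻⁵ mol.
Photon energy at 456 nm: hc/λ = (6.626×10⁻³⁴)(2.998×10⁸)/(456×10⁻⁹) = 4.356×10⁻¹⁹ J.
Energy delivered: (0.592 W)(704 s) = 416.8 J.
Photons incident: 416.8 / 4.356×10⁻¹⁹ = 9.568×10²⁰, i.e. 9.568×10²⁰/6.022×10²³ = 0.001589 mol.
Photons absorbed: 0.542 × 0.001589 = 8.612×10⁻⁴ mol.
Φ = 1.396×10⁻⁵ mol / 8.612×10⁻⁴ mol photons = 0.016.

Φ = 0.016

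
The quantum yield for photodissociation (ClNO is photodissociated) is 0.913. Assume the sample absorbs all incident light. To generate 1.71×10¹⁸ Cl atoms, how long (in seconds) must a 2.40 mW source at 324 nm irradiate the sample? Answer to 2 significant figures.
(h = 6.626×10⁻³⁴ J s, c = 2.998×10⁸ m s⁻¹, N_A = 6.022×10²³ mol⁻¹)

Product: 1.71×10¹⁸ / 6.022×10²³ = 2.840×10⁻⁶ mol.
Photons that must be absorbed: 2.840×10⁻⁶ / 0.913 = 3.111×10⁻⁶ mol.
Photon energy: hc/λ = 6.131×10⁻¹⁹ J; per mole, 3.692×10⁵ J mol⁻¹.
Energy required: 3.111×10⁻⁶ × 3.692×10⁵ = 1.149 J.
Time: 1.149 J / 0.0024 W = 480 s.

t ≈ 480 s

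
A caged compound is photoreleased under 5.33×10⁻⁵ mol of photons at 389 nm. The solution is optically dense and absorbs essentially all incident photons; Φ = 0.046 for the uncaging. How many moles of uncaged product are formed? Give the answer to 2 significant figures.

Product: Φ × n_abs = 0.046 × 5.33×10⁻⁵ = 2.452×10⁻⁶ mol.

2.5×10⁻⁶ mol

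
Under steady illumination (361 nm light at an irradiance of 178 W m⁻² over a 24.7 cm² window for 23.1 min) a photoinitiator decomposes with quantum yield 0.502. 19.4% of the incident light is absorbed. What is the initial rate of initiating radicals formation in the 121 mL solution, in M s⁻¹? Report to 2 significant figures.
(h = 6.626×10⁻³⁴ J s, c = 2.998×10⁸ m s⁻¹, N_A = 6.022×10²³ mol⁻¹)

1.1×10⁻⁶ M s⁻¹

Photon energy at 361 nm: hc/λ = (6.626×10⁻³⁴)(2.998×10⁸)/(361×10⁻⁹) = 5.503×10⁻¹⁹ J.
Energy delivered: (178 W m⁻²)(24.7×10⁻⁴ m²)(1386 s) = 609.4 J.
Photons incident: 609.4 / 5.503×10⁻¹⁹ = 1.107×10²¹, i.e. 1.107×10²¹/6.022×10²³ = 0.001838 mol.
Photons absorbed: 0.194 × 0.001838 = 3.566×10⁻⁴ mol.
Product formed: 0.502 × 3.566×10⁻⁴ = 1.790×10⁻⁴ mol.
Rate: 1.790×10⁻⁴ mol / (1386 s × 0.121 L) = 1.1×10⁻⁶ M s⁻¹.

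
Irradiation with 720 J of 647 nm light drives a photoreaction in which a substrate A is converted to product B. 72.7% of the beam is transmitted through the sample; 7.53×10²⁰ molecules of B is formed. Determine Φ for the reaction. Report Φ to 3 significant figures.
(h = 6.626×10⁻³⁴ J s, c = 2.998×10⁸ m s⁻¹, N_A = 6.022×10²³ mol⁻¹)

Product: 7.53×10²⁰ / 6.022×10²³ = 0.001250 mol.
Photon energy at 647 nm: hc/λ = (6.626×10⁻³⁴)(2.998×10⁸)/(647×10⁻⁹) = 3.070×10⁻¹⁹ J.
Photons incident: 720 / 3.070×10⁻¹⁹ = 2.345×10²¹, i.e. 2.345×10²¹/6.022×10²³ = 0.003894 mol.
Fraction absorbed: 1 − 72.7/100 = 0.2730.
Photons absorbed: 0.2730 × 0.003894 = 0.001063 mol.
Φ = 0.001250 mol / 0.001063 mol photons = 1.18.

Φ = 1.18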